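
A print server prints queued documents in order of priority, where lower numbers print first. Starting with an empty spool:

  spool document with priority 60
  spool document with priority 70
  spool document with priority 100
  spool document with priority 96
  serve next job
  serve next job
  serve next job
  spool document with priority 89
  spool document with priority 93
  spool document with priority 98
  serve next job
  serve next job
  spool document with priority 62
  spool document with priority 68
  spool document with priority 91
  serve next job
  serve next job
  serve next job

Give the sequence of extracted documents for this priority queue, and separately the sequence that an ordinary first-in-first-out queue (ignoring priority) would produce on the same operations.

priority queue: 60, 70, 96, 89, 93, 62, 68, 91; FIFO queue: [60, 70, 100, 96, 89, 93, 98, 62]

insert 60 → {60}
insert 70 → {60, 70}
insert 100 → {60, 70, 100}
insert 96 → {60, 70, 96, 100}
serve next job → 60; now {70, 96, 100}
serve next job → 70; now {96, 100}
serve next job → 96; now {100}
insert 89 → {89, 100}
insert 93 → {89, 93, 100}
insert 98 → {89, 93, 98, 100}
serve next job → 89; now {93, 98, 100}
serve next job → 93; now {98, 100}
insert 62 → {62, 98, 100}
insert 68 → {62, 68, 98, 100}
insert 91 → {62, 68, 91, 98, 100}
serve next job → 62; now {68, 91, 98, 100}
serve next job → 68; now {91, 98, 100}
serve next job → 91; now {98, 100}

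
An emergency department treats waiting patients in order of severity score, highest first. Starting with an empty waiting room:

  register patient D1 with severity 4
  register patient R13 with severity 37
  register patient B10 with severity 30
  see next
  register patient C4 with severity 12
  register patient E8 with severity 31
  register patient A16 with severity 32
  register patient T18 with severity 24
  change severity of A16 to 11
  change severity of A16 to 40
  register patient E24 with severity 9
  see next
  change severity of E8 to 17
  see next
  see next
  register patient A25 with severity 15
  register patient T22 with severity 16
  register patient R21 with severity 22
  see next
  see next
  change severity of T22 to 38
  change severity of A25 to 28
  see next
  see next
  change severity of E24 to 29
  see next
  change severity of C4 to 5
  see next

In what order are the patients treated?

[R13, A16, B10, T18, R21, E8, T22, A25, E24, C4]

add D1 (severity 4) → {D1:4}
add R13 (severity 37) → {R13:37, D1:4}
add B10 (severity 30) → {R13:37, B10:30, D1:4}
see next → R13; now {B10:30, D1:4}
add C4 (severity 12) → {B10:30, C4:12, D1:4}
add E8 (severity 31) → {E8:31, B10:30, C4:12, D1:4}
add A16 (severity 32) → {A16:32, E8:31, B10:30, C4:12, D1:4}
add T18 (severity 24) → {A16:32, E8:31, B10:30, T18:24, C4:12, D1:4}
update A16 to severity 11 → {E8:31, B10:30, T18:24, C4:12, A16:11, D1:4}
update A16 to severity 40 → {A16:40, E8:31, B10:30, T18:24, C4:12, D1:4}
add E24 (severity 9) → {A16:40, E8:31, B10:30, T18:24, C4:12, E24:9, D1:4}
see next → A16; now {E8:31, B10:30, T18:24, C4:12, E24:9, D1:4}
update E8 to severity 17 → {B10:30, T18:24, E8:17, C4:12, E24:9, D1:4}
see next → B10; now {T18:24, E8:17, C4:12, E24:9, D1:4}
see next → T18; now {E8:17, C4:12, E24:9, D1:4}
add A25 (severity 15) → {E8:17, A25:15, C4:12, E24:9, D1:4}
add T22 (severity 16) → {E8:17, T22:16, A25:15, C4:12, E24:9, D1:4}
add R21 (severity 22) → {R21:22, E8:17, T22:16, A25:15, C4:12, E24:9, D1:4}
see next → R21; now {E8:17, T22:16, A25:15, C4:12, E24:9, D1:4}
see next → E8; now {T22:16, A25:15, C4:12, E24:9, D1:4}
update T22 to severity 38 → {T22:38, A25:15, C4:12, E24:9, D1:4}
update A25 to severity 28 → {T22:38, A25:28, C4:12, E24:9, D1:4}
see next → T22; now {A25:28, C4:12, E24:9, D1:4}
see next → A25; now {C4:12, E24:9, D1:4}
update E24 to severity 29 → {E24:29, C4:12, D1:4}
see next → E24; now {C4:12, D1:4}
update C4 to severity 5 → {C4:5, D1:4}
see next → C4; now {D1:4}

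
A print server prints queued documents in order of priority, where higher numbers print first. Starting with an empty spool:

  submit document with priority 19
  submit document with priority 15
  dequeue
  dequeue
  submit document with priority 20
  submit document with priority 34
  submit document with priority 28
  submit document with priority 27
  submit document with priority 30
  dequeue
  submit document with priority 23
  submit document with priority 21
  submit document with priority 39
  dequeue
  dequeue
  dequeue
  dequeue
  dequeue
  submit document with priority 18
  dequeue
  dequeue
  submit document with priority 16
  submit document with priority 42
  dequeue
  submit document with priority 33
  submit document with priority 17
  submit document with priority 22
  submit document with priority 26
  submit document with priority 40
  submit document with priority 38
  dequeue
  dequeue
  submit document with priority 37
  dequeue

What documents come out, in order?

insert 19 → {19}
insert 15 → {19, 15}
dequeue → 19; now {15}
dequeue → 15; now {}
insert 20 → {20}
insert 34 → {34, 20}
insert 28 → {34, 28, 20}
insert 27 → {34, 28, 27, 20}
insert 30 → {34, 30, 28, 27, 20}
dequeue → 34; now {30, 28, 27, 20}
insert 23 → {30, 28, 27, 23, 20}
insert 21 → {30, 28, 27, 23, 21, 20}
insert 39 → {39, 30, 28, 27, 23, 21, 20}
dequeue → 39; now {30, 28, 27, 23, 21, 20}
dequeue → 30; now {28, 27, 23, 21, 20}
dequeue → 28; now {27, 23, 21, 20}
dequeue → 27; now {23, 21, 20}
dequeue → 23; now {21, 20}
insert 18 → {21, 20, 18}
dequeue → 21; now {20, 18}
dequeue → 20; now {18}
insert 16 → {18, 16}
insert 42 → {42, 18, 16}
dequeue → 42; now {18, 16}
insert 33 → {33, 18, 16}
insert 17 → {33, 18, 17, 16}
insert 22 → {33, 22, 18, 17, 16}
insert 26 → {33, 26, 22, 18, 17, 16}
insert 40 → {40, 33, 26, 22, 18, 17, 16}
insert 38 → {40, 38, 33, 26, 22, 18, 17, 16}
dequeue → 40; now {38, 33, 26, 22, 18, 17, 16}
dequeue → 38; now {33, 26, 22, 18, 17, 16}
insert 37 → {37, 33, 26, 22, 18, 17, 16}
dequeue → 37; now {33, 26, 22, 18, 17, 16}

19 → 15 → 34 → 39 → 30 → 28 → 27 → 23 → 21 → 20 → 42 → 40 → 38 → 37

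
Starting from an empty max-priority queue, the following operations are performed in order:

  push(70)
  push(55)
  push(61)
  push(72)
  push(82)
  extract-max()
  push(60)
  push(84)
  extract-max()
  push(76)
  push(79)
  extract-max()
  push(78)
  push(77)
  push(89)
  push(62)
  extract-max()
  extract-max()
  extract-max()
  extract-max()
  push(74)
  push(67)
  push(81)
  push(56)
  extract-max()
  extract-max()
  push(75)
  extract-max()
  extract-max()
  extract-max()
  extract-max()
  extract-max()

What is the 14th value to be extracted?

62

insert 70 → {70}
insert 55 → {70, 55}
insert 61 → {70, 61, 55}
insert 72 → {72, 70, 61, 55}
insert 82 → {82, 72, 70, 61, 55}
extract-max → 82; now {72, 70, 61, 55}
insert 60 → {72, 70, 61, 60, 55}
insert 84 → {84, 72, 70, 61, 60, 55}
extract-max → 84; now {72, 70, 61, 60, 55}
insert 76 → {76, 72, 70, 61, 60, 55}
insert 79 → {79, 76, 72, 70, 61, 60, 55}
extract-max → 79; now {76, 72, 70, 61, 60, 55}
insert 78 → {78, 76, 72, 70, 61, 60, 55}
insert 77 → {78, 77, 76, 72, 70, 61, 60, 55}
insert 89 → {89, 78, 77, 76, 72, 70, 61, 60, 55}
insert 62 → {89, 78, 77, 76, 72, 70, 62, 61, 60, 55}
extract-max → 89; now {78, 77, 76, 72, 70, 62, 61, 60, 55}
extract-max → 78; now {77, 76, 72, 70, 62, 61, 60, 55}
extract-max → 77; now {76, 72, 70, 62, 61, 60, 55}
extract-max → 76; now {72, 70, 62, 61, 60, 55}
insert 74 → {74, 72, 70, 62, 61, 60, 55}
insert 67 → {74, 72, 70, 67, 62, 61, 60, 55}
insert 81 → {81, 74, 72, 70, 67, 62, 61, 60, 55}
insert 56 → {81, 74, 72, 70, 67, 62, 61, 60, 56, 55}
extract-max → 81; now {74, 72, 70, 67, 62, 61, 60, 56, 55}
extract-max → 74; now {72, 70, 67, 62, 61, 60, 56, 55}
insert 75 → {75, 72, 70, 67, 62, 61, 60, 56, 55}
extract-max → 75; now {72, 70, 67, 62, 61, 60, 56, 55}
extract-max → 72; now {70, 67, 62, 61, 60, 56, 55}
extract-max → 70; now {67, 62, 61, 60, 56, 55}
extract-max → 67; now {62, 61, 60, 56, 55}
extract-max → 62; now {61, 60, 56, 55}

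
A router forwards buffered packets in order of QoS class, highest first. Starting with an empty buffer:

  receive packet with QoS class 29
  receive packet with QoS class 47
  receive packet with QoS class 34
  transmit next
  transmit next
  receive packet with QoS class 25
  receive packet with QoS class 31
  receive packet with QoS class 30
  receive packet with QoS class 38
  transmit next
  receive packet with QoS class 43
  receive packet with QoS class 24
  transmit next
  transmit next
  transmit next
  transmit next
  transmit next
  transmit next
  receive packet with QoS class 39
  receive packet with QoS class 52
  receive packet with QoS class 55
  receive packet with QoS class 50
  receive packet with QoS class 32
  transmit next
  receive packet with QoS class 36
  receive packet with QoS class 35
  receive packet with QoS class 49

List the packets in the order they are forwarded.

insert 29 → {29}
insert 47 → {47, 29}
insert 34 → {47, 34, 29}
transmit next → 47; now {34, 29}
transmit next → 34; now {29}
insert 25 → {29, 25}
insert 31 → {31, 29, 25}
insert 30 → {31, 30, 29, 25}
insert 38 → {38, 31, 30, 29, 25}
transmit next → 38; now {31, 30, 29, 25}
insert 43 → {43, 31, 30, 29, 25}
insert 24 → {43, 31, 30, 29, 25, 24}
transmit next → 43; now {31, 30, 29, 25, 24}
transmit next → 31; now {30, 29, 25, 24}
transmit next → 30; now {29, 25, 24}
transmit next → 29; now {25, 24}
transmit next → 25; now {24}
transmit next → 24; now {}
insert 39 → {39}
insert 52 → {52, 39}
insert 55 → {55, 52, 39}
insert 50 → {55, 52, 50, 39}
insert 32 → {55, 52, 50, 39, 32}
transmit next → 55; now {52, 50, 39, 32}
insert 36 → {52, 50, 39, 36, 32}
insert 35 → {52, 50, 39, 36, 35, 32}
insert 49 → {52, 50, 49, 39, 36, 35, 32}

47, 34, 38, 43, 31, 30, 29, 25, 24, 55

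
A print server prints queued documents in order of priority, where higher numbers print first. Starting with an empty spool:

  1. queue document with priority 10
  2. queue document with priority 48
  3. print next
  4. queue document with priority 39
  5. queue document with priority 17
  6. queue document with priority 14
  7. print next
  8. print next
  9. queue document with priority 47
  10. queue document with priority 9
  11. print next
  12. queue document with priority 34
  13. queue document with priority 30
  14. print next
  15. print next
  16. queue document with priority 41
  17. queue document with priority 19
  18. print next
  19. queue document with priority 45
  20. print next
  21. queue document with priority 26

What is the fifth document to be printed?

insert 10 → {10}
insert 48 → {48, 10}
print next → 48; now {10}
insert 39 → {39, 10}
insert 17 → {39, 17, 10}
insert 14 → {39, 17, 14, 10}
print next → 39; now {17, 14, 10}
print next → 17; now {14, 10}
insert 47 → {47, 14, 10}
insert 9 → {47, 14, 10, 9}
print next → 47; now {14, 10, 9}
insert 34 → {34, 14, 10, 9}
insert 30 → {34, 30, 14, 10, 9}
print next → 34; now {30, 14, 10, 9}
print next → 30; now {14, 10, 9}
insert 41 → {41, 14, 10, 9}
insert 19 → {41, 19, 14, 10, 9}
print next → 41; now {19, 14, 10, 9}
insert 45 → {45, 19, 14, 10, 9}
print next → 45; now {19, 14, 10, 9}
insert 26 → {26, 19, 14, 10, 9}

34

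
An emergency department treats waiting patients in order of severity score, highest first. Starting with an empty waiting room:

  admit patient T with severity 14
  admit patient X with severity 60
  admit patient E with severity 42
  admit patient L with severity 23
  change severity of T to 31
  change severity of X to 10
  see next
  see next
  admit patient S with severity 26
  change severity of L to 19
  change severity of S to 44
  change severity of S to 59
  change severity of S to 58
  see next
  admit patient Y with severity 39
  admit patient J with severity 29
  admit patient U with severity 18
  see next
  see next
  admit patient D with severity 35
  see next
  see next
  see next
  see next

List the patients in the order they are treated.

add T (severity 14) → {T:14}
add X (severity 60) → {X:60, T:14}
add E (severity 42) → {X:60, E:42, T:14}
add L (severity 23) → {X:60, E:42, L:23, T:14}
update T to severity 31 → {X:60, E:42, T:31, L:23}
update X to severity 10 → {E:42, T:31, L:23, X:10}
see next → E; now {T:31, L:23, X:10}
see next → T; now {L:23, X:10}
add S (severity 26) → {S:26, L:23, X:10}
update L to severity 19 → {S:26, L:19, X:10}
update S to severity 44 → {S:44, L:19, X:10}
update S to severity 59 → {S:59, L:19, X:10}
update S to severity 58 → {S:58, L:19, X:10}
see next → S; now {L:19, X:10}
add Y (severity 39) → {Y:39, L:19, X:10}
add J (severity 29) → {Y:39, J:29, L:19, X:10}
add U (severity 18) → {Y:39, J:29, L:19, U:18, X:10}
see next → Y; now {J:29, L:19, U:18, X:10}
see next → J; now {L:19, U:18, X:10}
add D (severity 35) → {D:35, L:19, U:18, X:10}
see next → D; now {L:19, U:18, X:10}
see next → L; now {U:18, X:10}
see next → U; now {X:10}
see next → X; now {}

[E, T, S, Y, J, D, L, U, X]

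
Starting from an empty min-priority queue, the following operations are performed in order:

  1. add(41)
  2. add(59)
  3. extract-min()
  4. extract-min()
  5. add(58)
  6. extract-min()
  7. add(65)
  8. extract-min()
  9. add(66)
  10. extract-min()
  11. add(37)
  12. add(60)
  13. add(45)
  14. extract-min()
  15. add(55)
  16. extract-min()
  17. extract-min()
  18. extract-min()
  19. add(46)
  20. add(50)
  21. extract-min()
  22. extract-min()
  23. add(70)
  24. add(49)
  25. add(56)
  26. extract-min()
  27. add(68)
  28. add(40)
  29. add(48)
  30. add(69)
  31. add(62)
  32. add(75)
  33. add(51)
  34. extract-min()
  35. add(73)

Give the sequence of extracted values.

insert 41 → {41}
insert 59 → {41, 59}
extract-min → 41; now {59}
extract-min → 59; now {}
insert 58 → {58}
extract-min → 58; now {}
insert 65 → {65}
extract-min → 65; now {}
insert 66 → {66}
extract-min → 66; now {}
insert 37 → {37}
insert 60 → {37, 60}
insert 45 → {37, 45, 60}
extract-min → 37; now {45, 60}
insert 55 → {45, 55, 60}
extract-min → 45; now {55, 60}
extract-min → 55; now {60}
extract-min → 60; now {}
insert 46 → {46}
insert 50 → {46, 50}
extract-min → 46; now {50}
extract-min → 50; now {}
insert 70 → {70}
insert 49 → {49, 70}
insert 56 → {49, 56, 70}
extract-min → 49; now {56, 70}
insert 68 → {56, 68, 70}
insert 40 → {40, 56, 68, 70}
insert 48 → {40, 48, 56, 68, 70}
insert 69 → {40, 48, 56, 68, 69, 70}
insert 62 → {40, 48, 56, 62, 68, 69, 70}
insert 75 → {40, 48, 56, 62, 68, 69, 70, 75}
insert 51 → {40, 48, 51, 56, 62, 68, 69, 70, 75}
extract-min → 40; now {48, 51, 56, 62, 68, 69, 70, 75}
insert 73 → {48, 51, 56, 62, 68, 69, 70, 73, 75}

[41, 59, 58, 65, 66, 37, 45, 55, 60, 46, 50, 49, 40]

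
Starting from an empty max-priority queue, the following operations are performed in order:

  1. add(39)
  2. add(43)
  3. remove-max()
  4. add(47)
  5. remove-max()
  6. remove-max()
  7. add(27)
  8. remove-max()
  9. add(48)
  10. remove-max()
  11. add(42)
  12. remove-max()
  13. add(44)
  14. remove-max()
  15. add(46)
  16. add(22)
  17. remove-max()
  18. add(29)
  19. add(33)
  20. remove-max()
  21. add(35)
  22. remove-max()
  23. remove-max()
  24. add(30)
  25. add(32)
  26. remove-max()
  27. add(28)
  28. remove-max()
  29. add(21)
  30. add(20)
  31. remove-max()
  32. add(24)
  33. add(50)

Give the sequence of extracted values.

43, 47, 39, 27, 48, 42, 44, 46, 33, 35, 29, 32, 30, 28

insert 39 → {39}
insert 43 → {43, 39}
remove-max → 43; now {39}
insert 47 → {47, 39}
remove-max → 47; now {39}
remove-max → 39; now {}
insert 27 → {27}
remove-max → 27; now {}
insert 48 → {48}
remove-max → 48; now {}
insert 42 → {42}
remove-max → 42; now {}
insert 44 → {44}
remove-max → 44; now {}
insert 46 → {46}
insert 22 → {46, 22}
remove-max → 46; now {22}
insert 29 → {29, 22}
insert 33 → {33, 29, 22}
remove-max → 33; now {29, 22}
insert 35 → {35, 29, 22}
remove-max → 35; now {29, 22}
remove-max → 29; now {22}
insert 30 → {30, 22}
insert 32 → {32, 30, 22}
remove-max → 32; now {30, 22}
insert 28 → {30, 28, 22}
remove-max → 30; now {28, 22}
insert 21 → {28, 22, 21}
insert 20 → {28, 22, 21, 20}
remove-max → 28; now {22, 21, 20}
insert 24 → {24, 22, 21, 20}
insert 50 → {50, 24, 22, 21, 20}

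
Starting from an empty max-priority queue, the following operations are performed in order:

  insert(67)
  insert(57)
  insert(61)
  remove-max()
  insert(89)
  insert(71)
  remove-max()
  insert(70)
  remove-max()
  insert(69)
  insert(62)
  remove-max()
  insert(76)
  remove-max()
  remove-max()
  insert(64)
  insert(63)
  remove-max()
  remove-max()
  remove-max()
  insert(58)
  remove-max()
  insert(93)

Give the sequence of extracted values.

insert 67 → {67}
insert 57 → {67, 57}
insert 61 → {67, 61, 57}
remove-max → 67; now {61, 57}
insert 89 → {89, 61, 57}
insert 71 → {89, 71, 61, 57}
remove-max → 89; now {71, 61, 57}
insert 70 → {71, 70, 61, 57}
remove-max → 71; now {70, 61, 57}
insert 69 → {70, 69, 61, 57}
insert 62 → {70, 69, 62, 61, 57}
remove-max → 70; now {69, 62, 61, 57}
insert 76 → {76, 69, 62, 61, 57}
remove-max → 76; now {69, 62, 61, 57}
remove-max → 69; now {62, 61, 57}
insert 64 → {64, 62, 61, 57}
insert 63 → {64, 63, 62, 61, 57}
remove-max → 64; now {63, 62, 61, 57}
remove-max → 63; now {62, 61, 57}
remove-max → 62; now {61, 57}
insert 58 → {61, 58, 57}
remove-max → 61; now {58, 57}
insert 93 → {93, 58, 57}

67 → 89 → 71 → 70 → 76 → 69 → 64 → 63 → 62 → 61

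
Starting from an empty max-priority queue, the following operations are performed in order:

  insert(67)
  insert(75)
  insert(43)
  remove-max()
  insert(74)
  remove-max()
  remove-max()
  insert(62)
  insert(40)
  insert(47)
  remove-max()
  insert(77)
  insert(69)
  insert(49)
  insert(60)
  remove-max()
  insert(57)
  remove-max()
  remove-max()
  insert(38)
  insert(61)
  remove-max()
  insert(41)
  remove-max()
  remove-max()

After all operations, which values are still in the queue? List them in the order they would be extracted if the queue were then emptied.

[47, 43, 41, 40, 38]

insert 67 → {67}
insert 75 → {75, 67}
insert 43 → {75, 67, 43}
remove-max → 75; now {67, 43}
insert 74 → {74, 67, 43}
remove-max → 74; now {67, 43}
remove-max → 67; now {43}
insert 62 → {62, 43}
insert 40 → {62, 43, 40}
insert 47 → {62, 47, 43, 40}
remove-max → 62; now {47, 43, 40}
insert 77 → {77, 47, 43, 40}
insert 69 → {77, 69, 47, 43, 40}
insert 49 → {77, 69, 49, 47, 43, 40}
insert 60 → {77, 69, 60, 49, 47, 43, 40}
remove-max → 77; now {69, 60, 49, 47, 43, 40}
insert 57 → {69, 60, 57, 49, 47, 43, 40}
remove-max → 69; now {60, 57, 49, 47, 43, 40}
remove-max → 60; now {57, 49, 47, 43, 40}
insert 38 → {57, 49, 47, 43, 40, 38}
insert 61 → {61, 57, 49, 47, 43, 40, 38}
remove-max → 61; now {57, 49, 47, 43, 40, 38}
insert 41 → {57, 49, 47, 43, 41, 40, 38}
remove-max → 57; now {49, 47, 43, 41, 40, 38}
remove-max → 49; now {47, 43, 41, 40, 38}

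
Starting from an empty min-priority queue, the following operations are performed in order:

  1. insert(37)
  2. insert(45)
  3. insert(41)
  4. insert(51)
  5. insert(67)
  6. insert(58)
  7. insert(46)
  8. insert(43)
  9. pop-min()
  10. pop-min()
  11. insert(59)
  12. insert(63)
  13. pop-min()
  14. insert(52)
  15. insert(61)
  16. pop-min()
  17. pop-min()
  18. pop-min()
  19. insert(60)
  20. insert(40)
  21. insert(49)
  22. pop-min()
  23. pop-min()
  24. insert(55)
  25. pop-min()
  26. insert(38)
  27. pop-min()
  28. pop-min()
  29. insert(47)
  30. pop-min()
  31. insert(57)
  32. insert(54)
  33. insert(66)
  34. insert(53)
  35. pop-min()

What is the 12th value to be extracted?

insert 37 → {37}
insert 45 → {37, 45}
insert 41 → {37, 41, 45}
insert 51 → {37, 41, 45, 51}
insert 67 → {37, 41, 45, 51, 67}
insert 58 → {37, 41, 45, 51, 58, 67}
insert 46 → {37, 41, 45, 46, 51, 58, 67}
insert 43 → {37, 41, 43, 45, 46, 51, 58, 67}
pop-min → 37; now {41, 43, 45, 46, 51, 58, 67}
pop-min → 41; now {43, 45, 46, 51, 58, 67}
insert 59 → {43, 45, 46, 51, 58, 59, 67}
insert 63 → {43, 45, 46, 51, 58, 59, 63, 67}
pop-min → 43; now {45, 46, 51, 58, 59, 63, 67}
insert 52 → {45, 46, 51, 52, 58, 59, 63, 67}
insert 61 → {45, 46, 51, 52, 58, 59, 61, 63, 67}
pop-min → 45; now {46, 51, 52, 58, 59, 61, 63, 67}
pop-min → 46; now {51, 52, 58, 59, 61, 63, 67}
pop-min → 51; now {52, 58, 59, 61, 63, 67}
insert 60 → {52, 58, 59, 60, 61, 63, 67}
insert 40 → {40, 52, 58, 59, 60, 61, 63, 67}
insert 49 → {40, 49, 52, 58, 59, 60, 61, 63, 67}
pop-min → 40; now {49, 52, 58, 59, 60, 61, 63, 67}
pop-min → 49; now {52, 58, 59, 60, 61, 63, 67}
insert 55 → {52, 55, 58, 59, 60, 61, 63, 67}
pop-min → 52; now {55, 58, 59, 60, 61, 63, 67}
insert 38 → {38, 55, 58, 59, 60, 61, 63, 67}
pop-min → 38; now {55, 58, 59, 60, 61, 63, 67}
pop-min → 55; now {58, 59, 60, 61, 63, 67}
insert 47 → {47, 58, 59, 60, 61, 63, 67}
pop-min → 47; now {58, 59, 60, 61, 63, 67}
insert 57 → {57, 58, 59, 60, 61, 63, 67}
insert 54 → {54, 57, 58, 59, 60, 61, 63, 67}
insert 66 → {54, 57, 58, 59, 60, 61, 63, 66, 67}
insert 53 → {53, 54, 57, 58, 59, 60, 61, 63, 66, 67}
pop-min → 53; now {54, 57, 58, 59, 60, 61, 63, 66, 67}

47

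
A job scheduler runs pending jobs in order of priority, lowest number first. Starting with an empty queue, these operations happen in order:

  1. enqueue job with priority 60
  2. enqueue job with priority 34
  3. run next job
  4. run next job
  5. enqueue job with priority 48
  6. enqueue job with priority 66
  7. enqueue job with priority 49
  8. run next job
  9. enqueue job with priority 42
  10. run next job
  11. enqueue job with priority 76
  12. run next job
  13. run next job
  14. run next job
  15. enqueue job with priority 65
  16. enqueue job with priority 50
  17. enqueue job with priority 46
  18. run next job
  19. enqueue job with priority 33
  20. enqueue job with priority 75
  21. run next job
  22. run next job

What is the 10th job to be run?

insert 60 → {60}
insert 34 → {34, 60}
run next job → 34; now {60}
run next job → 60; now {}
insert 48 → {48}
insert 66 → {48, 66}
insert 49 → {48, 49, 66}
run next job → 48; now {49, 66}
insert 42 → {42, 49, 66}
run next job → 42; now {49, 66}
insert 76 → {49, 66, 76}
run next job → 49; now {66, 76}
run next job → 66; now {76}
run next job → 76; now {}
insert 65 → {65}
insert 50 → {50, 65}
insert 46 → {46, 50, 65}
run next job → 46; now {50, 65}
insert 33 → {33, 50, 65}
insert 75 → {33, 50, 65, 75}
run next job → 33; now {50, 65, 75}
run next job → 50; now {65, 75}

50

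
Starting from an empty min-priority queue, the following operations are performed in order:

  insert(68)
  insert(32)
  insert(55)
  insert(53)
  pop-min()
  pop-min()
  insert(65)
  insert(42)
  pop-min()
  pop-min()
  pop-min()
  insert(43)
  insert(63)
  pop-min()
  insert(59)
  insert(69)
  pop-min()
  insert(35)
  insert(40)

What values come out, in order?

[32, 53, 42, 55, 65, 43, 59]

insert 68 → {68}
insert 32 → {32, 68}
insert 55 → {32, 55, 68}
insert 53 → {32, 53, 55, 68}
pop-min → 32; now {53, 55, 68}
pop-min → 53; now {55, 68}
insert 65 → {55, 65, 68}
insert 42 → {42, 55, 65, 68}
pop-min → 42; now {55, 65, 68}
pop-min → 55; now {65, 68}
pop-min → 65; now {68}
insert 43 → {43, 68}
insert 63 → {43, 63, 68}
pop-min → 43; now {63, 68}
insert 59 → {59, 63, 68}
insert 69 → {59, 63, 68, 69}
pop-min → 59; now {63, 68, 69}
insert 35 → {35, 63, 68, 69}
insert 40 → {35, 40, 63, 68, 69}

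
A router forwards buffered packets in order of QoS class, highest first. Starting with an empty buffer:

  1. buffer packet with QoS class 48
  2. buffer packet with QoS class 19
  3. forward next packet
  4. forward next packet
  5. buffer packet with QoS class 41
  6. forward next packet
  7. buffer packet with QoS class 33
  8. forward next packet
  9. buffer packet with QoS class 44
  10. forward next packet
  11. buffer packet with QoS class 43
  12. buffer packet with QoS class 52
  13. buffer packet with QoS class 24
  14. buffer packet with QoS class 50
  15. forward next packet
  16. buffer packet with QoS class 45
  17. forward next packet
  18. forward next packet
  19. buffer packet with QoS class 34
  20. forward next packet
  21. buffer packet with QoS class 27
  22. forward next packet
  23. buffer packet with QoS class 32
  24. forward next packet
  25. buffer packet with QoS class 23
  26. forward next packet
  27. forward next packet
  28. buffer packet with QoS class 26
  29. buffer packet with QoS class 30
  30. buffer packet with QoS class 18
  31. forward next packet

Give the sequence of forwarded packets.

insert 48 → {48}
insert 19 → {48, 19}
forward next packet → 48; now {19}
forward next packet → 19; now {}
insert 41 → {41}
forward next packet → 41; now {}
insert 33 → {33}
forward next packet → 33; now {}
insert 44 → {44}
forward next packet → 44; now {}
insert 43 → {43}
insert 52 → {52, 43}
insert 24 → {52, 43, 24}
insert 50 → {52, 50, 43, 24}
forward next packet → 52; now {50, 43, 24}
insert 45 → {50, 45, 43, 24}
forward next packet → 50; now {45, 43, 24}
forward next packet → 45; now {43, 24}
insert 34 → {43, 34, 24}
forward next packet → 43; now {34, 24}
insert 27 → {34, 27, 24}
forward next packet → 34; now {27, 24}
insert 32 → {32, 27, 24}
forward next packet → 32; now {27, 24}
insert 23 → {27, 24, 23}
forward next packet → 27; now {24, 23}
forward next packet → 24; now {23}
insert 26 → {26, 23}
insert 30 → {30, 26, 23}
insert 18 → {30, 26, 23, 18}
forward next packet → 30; now {26, 23, 18}

[48, 19, 41, 33, 44, 52, 50, 45, 43, 34, 32, 27, 24, 30]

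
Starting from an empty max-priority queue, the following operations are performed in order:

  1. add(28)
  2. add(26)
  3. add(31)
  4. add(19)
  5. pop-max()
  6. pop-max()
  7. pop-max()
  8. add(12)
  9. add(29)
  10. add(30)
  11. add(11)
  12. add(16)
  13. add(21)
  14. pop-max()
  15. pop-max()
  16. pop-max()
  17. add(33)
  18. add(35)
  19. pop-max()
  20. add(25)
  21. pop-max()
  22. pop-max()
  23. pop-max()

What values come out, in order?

insert 28 → {28}
insert 26 → {28, 26}
insert 31 → {31, 28, 26}
insert 19 → {31, 28, 26, 19}
pop-max → 31; now {28, 26, 19}
pop-max → 28; now {26, 19}
pop-max → 26; now {19}
insert 12 → {19, 12}
insert 29 → {29, 19, 12}
insert 30 → {30, 29, 19, 12}
insert 11 → {30, 29, 19, 12, 11}
insert 16 → {30, 29, 19, 16, 12, 11}
insert 21 → {30, 29, 21, 19, 16, 12, 11}
pop-max → 30; now {29, 21, 19, 16, 12, 11}
pop-max → 29; now {21, 19, 16, 12, 11}
pop-max → 21; now {19, 16, 12, 11}
insert 33 → {33, 19, 16, 12, 11}
insert 35 → {35, 33, 19, 16, 12, 11}
pop-max → 35; now {33, 19, 16, 12, 11}
insert 25 → {33, 25, 19, 16, 12, 11}
pop-max → 33; now {25, 19, 16, 12, 11}
pop-max → 25; now {19, 16, 12, 11}
pop-max → 19; now {16, 12, 11}

[31, 28, 26, 30, 29, 21, 35, 33, 25, 19]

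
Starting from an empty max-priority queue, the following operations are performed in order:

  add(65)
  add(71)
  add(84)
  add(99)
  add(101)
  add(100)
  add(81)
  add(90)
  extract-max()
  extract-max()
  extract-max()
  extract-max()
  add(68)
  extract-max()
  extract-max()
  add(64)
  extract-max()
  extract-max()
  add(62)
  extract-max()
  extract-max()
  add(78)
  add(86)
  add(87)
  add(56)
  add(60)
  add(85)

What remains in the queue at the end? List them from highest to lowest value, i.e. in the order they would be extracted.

insert 65 → {65}
insert 71 → {71, 65}
insert 84 → {84, 71, 65}
insert 99 → {99, 84, 71, 65}
insert 101 → {101, 99, 84, 71, 65}
insert 100 → {101, 100, 99, 84, 71, 65}
insert 81 → {101, 100, 99, 84, 81, 71, 65}
insert 90 → {101, 100, 99, 90, 84, 81, 71, 65}
extract-max → 101; now {100, 99, 90, 84, 81, 71, 65}
extract-max → 100; now {99, 90, 84, 81, 71, 65}
extract-max → 99; now {90, 84, 81, 71, 65}
extract-max → 90; now {84, 81, 71, 65}
insert 68 → {84, 81, 71, 68, 65}
extract-max → 84; now {81, 71, 68, 65}
extract-max → 81; now {71, 68, 65}
insert 64 → {71, 68, 65, 64}
extract-max → 71; now {68, 65, 64}
extract-max → 68; now {65, 64}
insert 62 → {65, 64, 62}
extract-max → 65; now {64, 62}
extract-max → 64; now {62}
insert 78 → {78, 62}
insert 86 → {86, 78, 62}
insert 87 → {87, 86, 78, 62}
insert 56 → {87, 86, 78, 62, 56}
insert 60 → {87, 86, 78, 62, 60, 56}
insert 85 → {87, 86, 85, 78, 62, 60, 56}

[87, 86, 85, 78, 62, 60, 56]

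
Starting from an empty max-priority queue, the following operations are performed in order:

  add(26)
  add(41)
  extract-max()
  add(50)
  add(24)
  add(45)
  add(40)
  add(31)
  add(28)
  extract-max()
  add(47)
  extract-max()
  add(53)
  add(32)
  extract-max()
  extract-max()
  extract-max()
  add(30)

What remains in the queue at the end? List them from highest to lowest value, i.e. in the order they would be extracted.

insert 26 → {26}
insert 41 → {41, 26}
extract-max → 41; now {26}
insert 50 → {50, 26}
insert 24 → {50, 26, 24}
insert 45 → {50, 45, 26, 24}
insert 40 → {50, 45, 40, 26, 24}
insert 31 → {50, 45, 40, 31, 26, 24}
insert 28 → {50, 45, 40, 31, 28, 26, 24}
extract-max → 50; now {45, 40, 31, 28, 26, 24}
insert 47 → {47, 45, 40, 31, 28, 26, 24}
extract-max → 47; now {45, 40, 31, 28, 26, 24}
insert 53 → {53, 45, 40, 31, 28, 26, 24}
insert 32 → {53, 45, 40, 32, 31, 28, 26, 24}
extract-max → 53; now {45, 40, 32, 31, 28, 26, 24}
extract-max → 45; now {40, 32, 31, 28, 26, 24}
extract-max → 40; now {32, 31, 28, 26, 24}
insert 30 → {32, 31, 30, 28, 26, 24}

32, 31, 30, 28, 26, 24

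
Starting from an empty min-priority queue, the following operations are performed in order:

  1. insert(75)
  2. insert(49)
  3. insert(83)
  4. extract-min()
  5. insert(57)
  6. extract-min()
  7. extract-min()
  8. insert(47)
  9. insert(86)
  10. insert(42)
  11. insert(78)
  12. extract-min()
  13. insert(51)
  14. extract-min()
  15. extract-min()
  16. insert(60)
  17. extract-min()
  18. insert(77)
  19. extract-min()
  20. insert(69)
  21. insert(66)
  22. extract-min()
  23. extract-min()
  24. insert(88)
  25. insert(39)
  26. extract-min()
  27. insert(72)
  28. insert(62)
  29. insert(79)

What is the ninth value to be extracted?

insert 75 → {75}
insert 49 → {49, 75}
insert 83 → {49, 75, 83}
extract-min → 49; now {75, 83}
insert 57 → {57, 75, 83}
extract-min → 57; now {75, 83}
extract-min → 75; now {83}
insert 47 → {47, 83}
insert 86 → {47, 83, 86}
insert 42 → {42, 47, 83, 86}
insert 78 → {42, 47, 78, 83, 86}
extract-min → 42; now {47, 78, 83, 86}
insert 51 → {47, 51, 78, 83, 86}
extract-min → 47; now {51, 78, 83, 86}
extract-min → 51; now {78, 83, 86}
insert 60 → {60, 78, 83, 86}
extract-min → 60; now {78, 83, 86}
insert 77 → {77, 78, 83, 86}
extract-min → 77; now {78, 83, 86}
insert 69 → {69, 78, 83, 86}
insert 66 → {66, 69, 78, 83, 86}
extract-min → 66; now {69, 78, 83, 86}
extract-min → 69; now {78, 83, 86}
insert 88 → {78, 83, 86, 88}
insert 39 → {39, 78, 83, 86, 88}
extract-min → 39; now {78, 83, 86, 88}
insert 72 → {72, 78, 83, 86, 88}
insert 62 → {62, 72, 78, 83, 86, 88}
insert 79 → {62, 72, 78, 79, 83, 86, 88}

66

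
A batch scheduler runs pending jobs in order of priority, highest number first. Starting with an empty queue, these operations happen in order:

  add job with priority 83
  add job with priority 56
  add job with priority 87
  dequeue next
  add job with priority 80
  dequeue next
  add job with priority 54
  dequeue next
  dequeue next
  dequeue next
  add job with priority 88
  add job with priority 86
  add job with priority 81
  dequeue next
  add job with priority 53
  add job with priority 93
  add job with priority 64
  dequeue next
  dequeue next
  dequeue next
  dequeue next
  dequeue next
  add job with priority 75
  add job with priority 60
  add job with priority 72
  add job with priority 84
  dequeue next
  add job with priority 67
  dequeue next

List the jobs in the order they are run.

insert 83 → {83}
insert 56 → {83, 56}
insert 87 → {87, 83, 56}
dequeue next → 87; now {83, 56}
insert 80 → {83, 80, 56}
dequeue next → 83; now {80, 56}
insert 54 → {80, 56, 54}
dequeue next → 80; now {56, 54}
dequeue next → 56; now {54}
dequeue next → 54; now {}
insert 88 → {88}
insert 86 → {88, 86}
insert 81 → {88, 86, 81}
dequeue next → 88; now {86, 81}
insert 53 → {86, 81, 53}
insert 93 → {93, 86, 81, 53}
insert 64 → {93, 86, 81, 64, 53}
dequeue next → 93; now {86, 81, 64, 53}
dequeue next → 86; now {81, 64, 53}
dequeue next → 81; now {64, 53}
dequeue next → 64; now {53}
dequeue next → 53; now {}
insert 75 → {75}
insert 60 → {75, 60}
insert 72 → {75, 72, 60}
insert 84 → {84, 75, 72, 60}
dequeue next → 84; now {75, 72, 60}
insert 67 → {75, 72, 67, 60}
dequeue next → 75; now {72, 67, 60}

87, 83, 80, 56, 54, 88, 93, 86, 81, 64, 53, 84, 75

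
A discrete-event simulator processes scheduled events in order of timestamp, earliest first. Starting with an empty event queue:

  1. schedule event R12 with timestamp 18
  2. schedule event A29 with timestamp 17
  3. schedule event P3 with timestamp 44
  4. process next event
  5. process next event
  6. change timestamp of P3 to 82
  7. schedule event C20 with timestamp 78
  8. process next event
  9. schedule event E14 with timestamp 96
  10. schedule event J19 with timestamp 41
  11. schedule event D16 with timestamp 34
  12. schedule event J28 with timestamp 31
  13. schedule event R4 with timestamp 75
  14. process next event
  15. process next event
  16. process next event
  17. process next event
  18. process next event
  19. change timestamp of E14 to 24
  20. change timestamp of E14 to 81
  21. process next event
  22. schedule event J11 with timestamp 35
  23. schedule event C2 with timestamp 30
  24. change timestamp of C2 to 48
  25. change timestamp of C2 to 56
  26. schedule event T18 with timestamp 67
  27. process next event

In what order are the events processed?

A29 → R12 → C20 → J28 → D16 → J19 → R4 → P3 → E14 → J11

add R12 (timestamp 18) → {R12:18}
add A29 (timestamp 17) → {A29:17, R12:18}
add P3 (timestamp 44) → {A29:17, R12:18, P3:44}
process next event → A29; now {R12:18, P3:44}
process next event → R12; now {P3:44}
update P3 to timestamp 82 → {P3:82}
add C20 (timestamp 78) → {C20:78, P3:82}
process next event → C20; now {P3:82}
add E14 (timestamp 96) → {P3:82, E14:96}
add J19 (timestamp 41) → {J19:41, P3:82, E14:96}
add D16 (timestamp 34) → {D16:34, J19:41, P3:82, E14:96}
add J28 (timestamp 31) → {J28:31, D16:34, J19:41, P3:82, E14:96}
add R4 (timestamp 75) → {J28:31, D16:34, J19:41, R4:75, P3:82, E14:96}
process next event → J28; now {D16:34, J19:41, R4:75, P3:82, E14:96}
process next event → D16; now {J19:41, R4:75, P3:82, E14:96}
process next event → J19; now {R4:75, P3:82, E14:96}
process next event → R4; now {P3:82, E14:96}
process next event → P3; now {E14:96}
update E14 to timestamp 24 → {E14:24}
update E14 to timestamp 81 → {E14:81}
process next event → E14; now {}
add J11 (timestamp 35) → {J11:35}
add C2 (timestamp 30) → {C2:30, J11:35}
update C2 to timestamp 48 → {J11:35, C2:48}
update C2 to timestamp 56 → {J11:35, C2:56}
add T18 (timestamp 67) → {J11:35, C2:56, T18:67}
process next event → J11; now {C2:56, T18:67}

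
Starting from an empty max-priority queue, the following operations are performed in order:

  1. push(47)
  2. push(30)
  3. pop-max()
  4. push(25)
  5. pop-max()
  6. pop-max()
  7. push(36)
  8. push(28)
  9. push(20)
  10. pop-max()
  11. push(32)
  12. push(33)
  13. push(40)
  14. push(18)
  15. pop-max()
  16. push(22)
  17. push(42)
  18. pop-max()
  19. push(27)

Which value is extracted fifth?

40

insert 47 → {47}
insert 30 → {47, 30}
pop-max → 47; now {30}
insert 25 → {30, 25}
pop-max → 30; now {25}
pop-max → 25; now {}
insert 36 → {36}
insert 28 → {36, 28}
insert 20 → {36, 28, 20}
pop-max → 36; now {28, 20}
insert 32 → {32, 28, 20}
insert 33 → {33, 32, 28, 20}
insert 40 → {40, 33, 32, 28, 20}
insert 18 → {40, 33, 32, 28, 20, 18}
pop-max → 40; now {33, 32, 28, 20, 18}
insert 22 → {33, 32, 28, 22, 20, 18}
insert 42 → {42, 33, 32, 28, 22, 20, 18}
pop-max → 42; now {33, 32, 28, 22, 20, 18}
insert 27 → {33, 32, 28, 27, 22, 20, 18}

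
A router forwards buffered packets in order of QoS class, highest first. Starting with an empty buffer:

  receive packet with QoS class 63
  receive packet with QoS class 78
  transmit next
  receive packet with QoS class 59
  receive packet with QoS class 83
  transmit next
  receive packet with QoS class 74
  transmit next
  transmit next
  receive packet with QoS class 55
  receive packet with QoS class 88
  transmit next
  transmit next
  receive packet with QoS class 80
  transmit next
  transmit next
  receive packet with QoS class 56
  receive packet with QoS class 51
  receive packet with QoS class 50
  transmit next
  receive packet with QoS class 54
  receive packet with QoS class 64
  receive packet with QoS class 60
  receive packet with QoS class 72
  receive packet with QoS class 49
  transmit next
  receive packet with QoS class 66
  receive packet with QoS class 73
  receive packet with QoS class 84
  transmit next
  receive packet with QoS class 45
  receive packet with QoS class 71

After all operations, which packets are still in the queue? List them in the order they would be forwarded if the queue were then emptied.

73, 71, 66, 64, 60, 54, 51, 50, 49, 45

insert 63 → {63}
insert 78 → {78, 63}
transmit next → 78; now {63}
insert 59 → {63, 59}
insert 83 → {83, 63, 59}
transmit next → 83; now {63, 59}
insert 74 → {74, 63, 59}
transmit next → 74; now {63, 59}
transmit next → 63; now {59}
insert 55 → {59, 55}
insert 88 → {88, 59, 55}
transmit next → 88; now {59, 55}
transmit next → 59; now {55}
insert 80 → {80, 55}
transmit next → 80; now {55}
transmit next → 55; now {}
insert 56 → {56}
insert 51 → {56, 51}
insert 50 → {56, 51, 50}
transmit next → 56; now {51, 50}
insert 54 → {54, 51, 50}
insert 64 → {64, 54, 51, 50}
insert 60 → {64, 60, 54, 51, 50}
insert 72 → {72, 64, 60, 54, 51, 50}
insert 49 → {72, 64, 60, 54, 51, 50, 49}
transmit next → 72; now {64, 60, 54, 51, 50, 49}
insert 66 → {66, 64, 60, 54, 51, 50, 49}
insert 73 → {73, 66, 64, 60, 54, 51, 50, 49}
insert 84 → {84, 73, 66, 64, 60, 54, 51, 50, 49}
transmit next → 84; now {73, 66, 64, 60, 54, 51, 50, 49}
insert 45 → {73, 66, 64, 60, 54, 51, 50, 49, 45}
insert 71 → {73, 71, 66, 64, 60, 54, 51, 50, 49, 45}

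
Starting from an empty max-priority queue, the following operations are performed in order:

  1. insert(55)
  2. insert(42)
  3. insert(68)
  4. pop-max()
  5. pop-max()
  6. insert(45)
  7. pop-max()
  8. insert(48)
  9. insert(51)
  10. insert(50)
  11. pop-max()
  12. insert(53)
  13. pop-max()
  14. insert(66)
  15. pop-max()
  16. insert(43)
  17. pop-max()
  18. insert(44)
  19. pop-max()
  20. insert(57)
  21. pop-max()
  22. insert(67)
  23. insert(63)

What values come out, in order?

[68, 55, 45, 51, 53, 66, 50, 48, 57]

insert 55 → {55}
insert 42 → {55, 42}
insert 68 → {68, 55, 42}
pop-max → 68; now {55, 42}
pop-max → 55; now {42}
insert 45 → {45, 42}
pop-max → 45; now {42}
insert 48 → {48, 42}
insert 51 → {51, 48, 42}
insert 50 → {51, 50, 48, 42}
pop-max → 51; now {50, 48, 42}
insert 53 → {53, 50, 48, 42}
pop-max → 53; now {50, 48, 42}
insert 66 → {66, 50, 48, 42}
pop-max → 66; now {50, 48, 42}
insert 43 → {50, 48, 43, 42}
pop-max → 50; now {48, 43, 42}
insert 44 → {48, 44, 43, 42}
pop-max → 48; now {44, 43, 42}
insert 57 → {57, 44, 43, 42}
pop-max → 57; now {44, 43, 42}
insert 67 → {67, 44, 43, 42}
insert 63 → {67, 63, 44, 43, 42}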